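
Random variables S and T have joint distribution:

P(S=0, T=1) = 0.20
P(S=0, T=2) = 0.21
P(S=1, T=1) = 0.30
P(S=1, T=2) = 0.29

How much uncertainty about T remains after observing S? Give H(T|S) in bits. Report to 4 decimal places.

Marginals: p(S) = (0.4100, 0.5900), p(T) = (0.5000, 0.5000).
H(T|S) = Σ p(S) · H(T|S=·).
  S=0: p=0.4100, H(T|S=0) = 0.9996
  S=1: p=0.5900, H(T|S=1) = 0.9998
Weighted sum = 0.9997 bits.

0.9997 bits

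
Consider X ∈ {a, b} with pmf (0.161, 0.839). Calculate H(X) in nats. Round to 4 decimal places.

0.4413 nats

H(X) = −Σ p·ln p.
  −(0.161)·ln(0.161) = 0.29404
  −(0.839)·ln(0.839) = 0.14728
Sum: 0.29404 + 0.14728 = 0.4413 nats.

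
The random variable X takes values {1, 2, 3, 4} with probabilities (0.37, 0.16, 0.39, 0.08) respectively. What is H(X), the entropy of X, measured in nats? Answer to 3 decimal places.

1.230 nats

H(X) = −Σ p·ln p.
  −(0.37)·ln(0.37) = 0.3679
  −(0.16)·ln(0.16) = 0.2932
  −(0.39)·ln(0.39) = 0.3672
  −(0.08)·ln(0.08) = 0.2021
Sum: 0.3679 + 0.2932 + 0.3672 + 0.2021 = 1.230 nats.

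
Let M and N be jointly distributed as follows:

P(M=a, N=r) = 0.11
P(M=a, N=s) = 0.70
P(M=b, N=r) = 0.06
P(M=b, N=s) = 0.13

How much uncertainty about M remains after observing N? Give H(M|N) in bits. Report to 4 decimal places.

Chain rule: H(M|N) = H(M,N) − H(N).
Marginals: p(M) = (0.8100, 0.1900), p(N) = (0.1700, 0.8300).
H(M,N) = 1.3367 bits; H(N) = 0.6577 bits.
H(M|N) = 1.3367 − 0.6577 = 0.6790 bits.

0.6790 bits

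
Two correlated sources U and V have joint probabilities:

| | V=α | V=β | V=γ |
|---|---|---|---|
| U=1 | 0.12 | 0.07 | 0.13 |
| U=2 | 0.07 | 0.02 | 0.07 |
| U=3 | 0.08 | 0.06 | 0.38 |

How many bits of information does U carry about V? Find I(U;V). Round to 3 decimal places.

Marginals: p(U) = (0.3200, 0.1600, 0.5200), p(V) = (0.2700, 0.1500, 0.5800).
I(U;V) = Σ p(x,y)·log₂[p(x,y)/(p(x)p(y))].
  (1,α): 0.12·log₂(1.3889) = 0.0569
  (1,β): 0.07·log₂(1.4583) = 0.0381
  (1,γ): 0.13·log₂(0.7004) = -0.0668
  (2,α): 0.07·log₂(1.6204) = 0.0487
  (2,β): 0.02·log₂(0.8333) = -0.0053
  (2,γ): 0.07·log₂(0.7543) = -0.0285
  (3,α): 0.08·log₂(0.5698) = -0.0649
  (3,β): 0.06·log₂(0.7692) = -0.0227
  (3,γ): 0.38·log₂(1.2599) = 0.1267
Sum = 0.082 bits.

0.082 bits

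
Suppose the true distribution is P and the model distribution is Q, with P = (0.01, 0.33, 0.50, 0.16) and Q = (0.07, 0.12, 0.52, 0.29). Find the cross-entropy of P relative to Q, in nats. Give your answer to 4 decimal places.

H(P,Q) = −Σ p·ln q.
  −0.01·ln(0.07) = 0.02659
  −0.33·ln(0.12) = 0.69969
  −0.50·ln(0.52) = 0.32696
  −0.16·ln(0.29) = 0.19806
H(P,Q) = 1.2513 nats.

1.2513 nats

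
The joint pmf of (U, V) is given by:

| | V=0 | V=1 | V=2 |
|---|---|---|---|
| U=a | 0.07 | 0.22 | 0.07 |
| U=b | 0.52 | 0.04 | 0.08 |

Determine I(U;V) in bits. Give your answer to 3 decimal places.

Marginals: p(U) = (0.3600, 0.6400), p(V) = (0.5900, 0.2600, 0.1500).
I(U;V) = H(U) + H(V) − H(U,V).
H(U) = 0.9427, H(V) = 1.3649, H(U,V) = 1.9855.
I(U;V) = 0.9427 + 1.3649 − 1.9855 = 0.322 bits.

0.322 bits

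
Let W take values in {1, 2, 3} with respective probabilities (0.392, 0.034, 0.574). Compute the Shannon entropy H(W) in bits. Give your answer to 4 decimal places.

1.1552 bits

H(W) = −Σ p·log₂ p.
  −(0.392)·log₂(0.392) = 0.52962
  −(0.034)·log₂(0.034) = 0.16586
  −(0.574)·log₂(0.574) = 0.45970
Sum: 0.52962 + 0.16586 + 0.45970 = 1.1552 bits.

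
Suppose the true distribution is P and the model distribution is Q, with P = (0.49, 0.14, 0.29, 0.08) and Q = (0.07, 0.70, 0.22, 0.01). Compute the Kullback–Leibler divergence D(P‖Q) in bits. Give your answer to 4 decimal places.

1.4061 bits

D(P‖Q) = Σ p·log₂(p/q).
  0.49·log₂(0.49/0.07) = 1.37560
  0.14·log₂(0.14/0.70) = -0.32507
  0.29·log₂(0.29/0.22) = 0.11558
  0.08·log₂(0.08/0.01) = 0.24000
D(P‖Q) = 1.4061 bits.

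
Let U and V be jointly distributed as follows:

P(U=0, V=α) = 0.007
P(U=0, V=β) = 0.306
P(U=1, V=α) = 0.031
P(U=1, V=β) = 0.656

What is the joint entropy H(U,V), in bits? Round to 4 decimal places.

H(U,V) = −Σ p(x,y)·log₂ p(x,y) over all 4 cells.
  cell (0,α): −0.007·log₂0.007 = 0.05011
  cell (0,β): −0.306·log₂0.306 = 0.52277
  cell (1,α): −0.031·log₂0.031 = 0.15536
  cell (1,β): −0.656·log₂0.656 = 0.39900
Sum = 1.1272 bits.

1.1272 bits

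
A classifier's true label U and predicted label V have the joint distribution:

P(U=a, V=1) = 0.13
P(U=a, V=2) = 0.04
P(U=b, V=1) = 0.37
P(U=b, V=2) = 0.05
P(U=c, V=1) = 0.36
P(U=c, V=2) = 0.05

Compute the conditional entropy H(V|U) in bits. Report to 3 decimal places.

0.574 bits

Marginals: p(U) = (0.1700, 0.4200, 0.4100), p(V) = (0.8600, 0.1400).
H(V|U) = Σ p(U) · H(V|U=·).
  U=a: p=0.1700, H(V|U=a) = 0.7871
  U=b: p=0.4200, H(V|U=b) = 0.5266
  U=c: p=0.4100, H(V|U=c) = 0.5349
Weighted sum = 0.574 bits.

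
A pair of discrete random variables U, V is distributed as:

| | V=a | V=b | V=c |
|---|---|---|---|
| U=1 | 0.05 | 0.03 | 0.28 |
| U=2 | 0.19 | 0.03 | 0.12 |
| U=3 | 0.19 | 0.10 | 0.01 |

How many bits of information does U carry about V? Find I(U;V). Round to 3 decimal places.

0.345 bits

Marginals: p(U) = (0.3600, 0.3400, 0.3000), p(V) = (0.4300, 0.1600, 0.4100).
I(U;V) = Σ p(x,y)·log₂[p(x,y)/(p(x)p(y))].
  (1,a): 0.05·log₂(0.3230) = -0.0815
  (1,b): 0.03·log₂(0.5208) = -0.0282
  (1,c): 0.28·log₂(1.8970) = 0.2586
  (2,a): 0.19·log₂(1.2996) = 0.0718
  (2,b): 0.03·log₂(0.5515) = -0.0258
  (2,c): 0.12·log₂(0.8608) = -0.0259
  (3,a): 0.19·log₂(1.4729) = 0.1061
  (3,b): 0.10·log₂(2.0833) = 0.1059
  (3,c): 0.01·log₂(0.0813) = -0.0362
Sum = 0.345 bits.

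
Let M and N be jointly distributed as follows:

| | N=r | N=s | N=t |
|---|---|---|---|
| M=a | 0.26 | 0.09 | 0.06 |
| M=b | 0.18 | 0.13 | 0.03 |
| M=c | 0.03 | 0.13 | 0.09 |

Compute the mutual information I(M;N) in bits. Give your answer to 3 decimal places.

0.156 bits

Marginals: p(M) = (0.4100, 0.3400, 0.2500), p(N) = (0.4700, 0.3500, 0.1800).
I(M;N) = Σ p(x,y)·log₂[p(x,y)/(p(x)p(y))].
  (a,r): 0.26·log₂(1.3492) = 0.1124
  (a,s): 0.09·log₂(0.6272) = -0.0606
  (a,t): 0.06·log₂(0.8130) = -0.0179
  (b,r): 0.18·log₂(1.1264) = 0.0309
  (b,s): 0.13·log₂(1.0924) = 0.0166
  (b,t): 0.03·log₂(0.4902) = -0.0309
  (c,r): 0.03·log₂(0.2553) = -0.0591
  (c,s): 0.13·log₂(1.4857) = 0.0743
  (c,t): 0.09·log₂(2.0000) = 0.0900
Sum = 0.156 bits.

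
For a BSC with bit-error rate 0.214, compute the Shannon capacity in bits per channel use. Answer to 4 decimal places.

0.2509 bits

Binary symmetric channel: C = 1 − h₂(ε) where h₂ is the binary entropy function.
h₂(0.214) = −0.214·log₂0.214 − 0.786·log₂0.786 = 0.7491.
C = 1 − 0.7491 = 0.2509 bits per channel use.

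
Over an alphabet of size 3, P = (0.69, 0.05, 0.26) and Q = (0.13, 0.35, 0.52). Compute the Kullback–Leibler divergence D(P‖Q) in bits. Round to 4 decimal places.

1.2612 bits

D(P‖Q) = Σ p·log₂(p/q).
  0.69·log₂(0.69/0.13) = 1.66158
  0.05·log₂(0.05/0.35) = -0.14037
  0.26·log₂(0.26/0.52) = -0.26000
D(P‖Q) = 1.2612 bits.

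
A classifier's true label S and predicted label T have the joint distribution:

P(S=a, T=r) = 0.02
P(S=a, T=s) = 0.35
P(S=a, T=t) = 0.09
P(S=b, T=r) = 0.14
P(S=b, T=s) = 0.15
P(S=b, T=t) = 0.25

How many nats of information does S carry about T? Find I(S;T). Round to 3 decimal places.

0.128 nats

Marginals: p(S) = (0.4600, 0.5400), p(T) = (0.1600, 0.5000, 0.3400).
I(S;T) = Σ p(x,y)·ln[p(x,y)/(p(x)p(y))].
  (a,r): 0.02·ln(0.2717) = -0.0261
  (a,s): 0.35·ln(1.5217) = 0.1469
  (a,t): 0.09·ln(0.5754) = -0.0497
  (b,r): 0.14·ln(1.6204) = 0.0676
  (b,s): 0.15·ln(0.5556) = -0.0882
  (b,t): 0.25·ln(1.3617) = 0.0772
Sum = 0.128 nats.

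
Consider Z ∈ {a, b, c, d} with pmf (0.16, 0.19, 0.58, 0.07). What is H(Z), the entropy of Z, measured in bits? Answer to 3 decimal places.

H(Z) = −Σ p·log₂ p.
  −(0.16)·log₂(0.16) = 0.4230
  −(0.19)·log₂(0.19) = 0.4552
  −(0.58)·log₂(0.58) = 0.4558
  −(0.07)·log₂(0.07) = 0.2686
Sum: 0.4230 + 0.4552 + 0.4558 + 0.2686 = 1.603 bits.

1.603 bits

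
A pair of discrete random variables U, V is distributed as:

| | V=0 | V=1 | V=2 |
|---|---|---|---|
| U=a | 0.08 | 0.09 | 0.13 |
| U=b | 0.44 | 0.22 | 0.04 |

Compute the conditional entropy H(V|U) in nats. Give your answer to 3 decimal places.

Marginals: p(U) = (0.3000, 0.7000), p(V) = (0.5200, 0.3100, 0.1700).
H(V|U) = Σ p(U) · H(V|U=·).
  U=a: p=0.3000, H(V|U=a) = 1.0760
  U=b: p=0.7000, H(V|U=b) = 0.8192
Weighted sum = 0.896 nats.

0.896 nats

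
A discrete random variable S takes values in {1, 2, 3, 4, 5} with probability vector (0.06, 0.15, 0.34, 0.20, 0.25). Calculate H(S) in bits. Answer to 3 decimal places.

2.148 bits

H(S) = −Σ p·log₂ p.
  −(0.06)·log₂(0.06) = 0.2435
  −(0.15)·log₂(0.15) = 0.4105
  −(0.34)·log₂(0.34) = 0.5292
  −(0.20)·log₂(0.20) = 0.4644
  −(0.25)·log₂(0.25) = 0.5000
Sum: 0.2435 + 0.4105 + 0.5292 + 0.4644 + 0.5000 = 2.148 bits.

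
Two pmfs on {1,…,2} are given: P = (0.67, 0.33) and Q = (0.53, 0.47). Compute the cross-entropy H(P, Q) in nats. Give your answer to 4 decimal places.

H(P,Q) = −Σ p·ln q.
  −0.67·ln(0.53) = 0.42537
  −0.33·ln(0.47) = 0.24916
H(P,Q) = 0.6745 nats.

0.6745 nats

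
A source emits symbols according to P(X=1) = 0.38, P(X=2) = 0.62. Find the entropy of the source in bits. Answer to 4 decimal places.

0.9580 bits

H(X) = −Σ p·log₂ p.
  −(0.38)·log₂(0.38) = 0.53045
  −(0.62)·log₂(0.62) = 0.42759
Sum: 0.53045 + 0.42759 = 0.9580 bits.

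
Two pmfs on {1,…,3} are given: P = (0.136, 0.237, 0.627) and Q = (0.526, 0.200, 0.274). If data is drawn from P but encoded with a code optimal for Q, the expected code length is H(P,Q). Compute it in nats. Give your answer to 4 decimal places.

1.2805 nats

H(P,Q) = −Σ p·ln q.
  −0.136·ln(0.526) = 0.08737
  −0.237·ln(0.200) = 0.38144
  −0.627·ln(0.274) = 0.81173
H(P,Q) = 1.2805 nats.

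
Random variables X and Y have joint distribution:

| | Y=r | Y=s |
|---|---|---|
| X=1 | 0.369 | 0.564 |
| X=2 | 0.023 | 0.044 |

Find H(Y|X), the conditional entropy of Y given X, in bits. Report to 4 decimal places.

Marginals: p(X) = (0.9330, 0.0670), p(Y) = (0.3920, 0.6080).
H(Y|X) = Σ p(X) · H(Y|X=·).
  X=1: p=0.9330, H(Y|X=1) = 0.9683
  X=2: p=0.0670, H(Y|X=2) = 0.9279
Weighted sum = 0.9656 bits.

0.9656 bits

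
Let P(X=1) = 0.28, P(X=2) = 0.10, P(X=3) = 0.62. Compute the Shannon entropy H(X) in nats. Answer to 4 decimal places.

0.8831 nats

H(X) = −Σ p·ln p.
  −(0.28)·ln(0.28) = 0.35643
  −(0.10)·ln(0.10) = 0.23026
  −(0.62)·ln(0.62) = 0.29638
Sum: 0.35643 + 0.23026 + 0.29638 = 0.8831 nats.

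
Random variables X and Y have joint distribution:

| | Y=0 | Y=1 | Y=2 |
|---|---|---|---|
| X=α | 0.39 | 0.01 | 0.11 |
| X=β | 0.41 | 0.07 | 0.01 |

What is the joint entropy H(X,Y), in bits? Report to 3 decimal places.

H(X,Y) = −Σ p(x,y)·log₂ p(x,y) over all 6 cells.
  cell (α,0): −0.39·log₂0.39 = 0.5298
  cell (α,1): −0.01·log₂0.01 = 0.0664
  cell (α,2): −0.11·log₂0.11 = 0.3503
  cell (β,0): −0.41·log₂0.41 = 0.5274
  cell (β,1): −0.07·log₂0.07 = 0.2686
  cell (β,2): −0.01·log₂0.01 = 0.0664
Sum = 1.809 bits.

1.809 bits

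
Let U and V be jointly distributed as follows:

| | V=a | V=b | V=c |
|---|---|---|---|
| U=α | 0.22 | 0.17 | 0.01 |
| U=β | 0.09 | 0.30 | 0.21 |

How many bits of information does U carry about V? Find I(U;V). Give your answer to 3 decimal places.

0.199 bits

Marginals: p(U) = (0.4000, 0.6000), p(V) = (0.3100, 0.4700, 0.2200).
I(U;V) = Σ p(x,y)·log₂[p(x,y)/(p(x)p(y))].
  (α,a): 0.22·log₂(1.7742) = 0.1820
  (α,b): 0.17·log₂(0.9043) = -0.0247
  (α,c): 0.01·log₂(0.1136) = -0.0314
  (β,a): 0.09·log₂(0.4839) = -0.0943
  (β,b): 0.30·log₂(1.0638) = 0.0268
  (β,c): 0.21·log₂(1.5909) = 0.1407
Sum = 0.199 bits.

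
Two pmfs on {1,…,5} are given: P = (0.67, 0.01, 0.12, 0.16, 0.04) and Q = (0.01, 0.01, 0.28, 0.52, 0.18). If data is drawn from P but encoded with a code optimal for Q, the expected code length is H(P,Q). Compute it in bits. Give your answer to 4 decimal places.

4.9881 bits

H(P,Q) = −Σ p·log₂ q.
  −0.67·log₂(0.01) = 4.45138
  −0.01·log₂(0.01) = 0.06644
  −0.12·log₂(0.28) = 0.22038
  −0.16·log₂(0.52) = 0.15095
  −0.04·log₂(0.18) = 0.09896
H(P,Q) = 4.9881 bits.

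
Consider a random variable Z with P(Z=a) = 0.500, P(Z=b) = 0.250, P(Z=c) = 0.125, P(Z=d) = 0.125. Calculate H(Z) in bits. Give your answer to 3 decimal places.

1.750 bits

H(Z) = −Σ p·log₂ p.
  −(0.500)·log₂(0.500) = 0.5000
  −(0.250)·log₂(0.250) = 0.5000
  −(0.125)·log₂(0.125) = 0.3750
  −(0.125)·log₂(0.125) = 0.3750
Sum: 0.5000 + 0.5000 + 0.3750 + 0.3750 = 1.750 bits.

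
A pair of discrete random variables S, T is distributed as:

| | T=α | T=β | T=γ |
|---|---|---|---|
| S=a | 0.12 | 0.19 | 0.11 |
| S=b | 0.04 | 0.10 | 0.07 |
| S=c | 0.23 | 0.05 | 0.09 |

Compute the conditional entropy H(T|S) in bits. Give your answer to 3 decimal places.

1.446 bits

Chain rule: H(T|S) = H(S,T) − H(S).
Marginals: p(S) = (0.4200, 0.2100, 0.3700), p(T) = (0.3900, 0.3400, 0.2700).
H(S,T) = 2.9755 bits; H(S) = 1.5292 bits.
H(T|S) = 2.9755 − 1.5292 = 1.446 bits.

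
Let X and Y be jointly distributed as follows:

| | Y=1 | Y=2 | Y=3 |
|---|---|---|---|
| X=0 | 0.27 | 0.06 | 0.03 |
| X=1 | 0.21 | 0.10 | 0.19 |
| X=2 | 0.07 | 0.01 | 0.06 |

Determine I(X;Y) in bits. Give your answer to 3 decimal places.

Marginals: p(X) = (0.3600, 0.5000, 0.1400), p(Y) = (0.5500, 0.1700, 0.2800).
I(X;Y) = H(X) + H(Y) − H(X,Y).
H(X) = 1.4277, H(Y) = 1.4232, H(X,Y) = 2.7441.
I(X;Y) = 1.4277 + 1.4232 − 2.7441 = 0.107 bits.

0.107 bits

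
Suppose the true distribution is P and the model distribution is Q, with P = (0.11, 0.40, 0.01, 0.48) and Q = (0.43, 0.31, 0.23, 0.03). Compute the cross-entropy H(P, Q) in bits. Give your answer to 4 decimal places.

3.2593 bits

H(P,Q) = −Σ p·log₂ q.
  −0.11·log₂(0.43) = 0.13394
  −0.40·log₂(0.31) = 0.67586
  −0.01·log₂(0.23) = 0.02120
  −0.48·log₂(0.03) = 2.42827
H(P,Q) = 3.2593 bits.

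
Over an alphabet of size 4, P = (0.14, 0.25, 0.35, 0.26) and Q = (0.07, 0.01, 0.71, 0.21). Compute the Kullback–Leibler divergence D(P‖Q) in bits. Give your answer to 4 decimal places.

D(P‖Q) = Σ p·log₂(p/q).
  0.14·log₂(0.14/0.07) = 0.14000
  0.25·log₂(0.25/0.01) = 1.16096
  0.35·log₂(0.35/0.71) = -0.35716
  0.26·log₂(0.26/0.21) = 0.08011
D(P‖Q) = 1.0239 bits.

1.0239 bits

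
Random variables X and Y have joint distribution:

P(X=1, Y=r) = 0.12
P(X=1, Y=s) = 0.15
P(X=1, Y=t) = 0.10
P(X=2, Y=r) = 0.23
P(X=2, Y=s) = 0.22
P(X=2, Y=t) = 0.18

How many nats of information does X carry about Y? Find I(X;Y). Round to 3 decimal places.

Marginals: p(X) = (0.3700, 0.6300), p(Y) = (0.3500, 0.3700, 0.2800).
I(X;Y) = Σ p(x,y)·ln[p(x,y)/(p(x)p(y))].
  (1,r): 0.12·ln(0.9266) = -0.0091
  (1,s): 0.15·ln(1.0957) = 0.0137
  (1,t): 0.10·ln(0.9653) = -0.0035
  (2,r): 0.23·ln(1.0431) = 0.0097
  (2,s): 0.22·ln(0.9438) = -0.0127
  (2,t): 0.18·ln(1.0204) = 0.0036
Sum = 0.002 nats.

0.002 nats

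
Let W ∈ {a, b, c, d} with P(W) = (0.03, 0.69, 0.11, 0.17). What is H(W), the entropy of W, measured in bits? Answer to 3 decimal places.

H(W) = −Σ p·log₂ p.
  −(0.03)·log₂(0.03) = 0.1518
  −(0.69)·log₂(0.69) = 0.3694
  −(0.11)·log₂(0.11) = 0.3503
  −(0.17)·log₂(0.17) = 0.4346
Sum: 0.1518 + 0.3694 + 0.3503 + 0.4346 = 1.306 bits.

1.306 bits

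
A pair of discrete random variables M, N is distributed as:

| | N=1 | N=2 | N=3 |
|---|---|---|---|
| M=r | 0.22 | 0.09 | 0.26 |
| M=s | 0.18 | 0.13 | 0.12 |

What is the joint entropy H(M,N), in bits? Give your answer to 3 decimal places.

H(M,N) = −Σ p(x,y)·log₂ p(x,y) over all 6 cells.
  cell (r,1): −0.22·log₂0.22 = 0.4806
  cell (r,2): −0.09·log₂0.09 = 0.3127
  cell (r,3): −0.26·log₂0.26 = 0.5053
  cell (s,1): −0.18·log₂0.18 = 0.4453
  cell (s,2): −0.13·log₂0.13 = 0.3826
  cell (s,3): −0.12·log₂0.12 = 0.3671
Sum = 2.494 bits.

2.494 bits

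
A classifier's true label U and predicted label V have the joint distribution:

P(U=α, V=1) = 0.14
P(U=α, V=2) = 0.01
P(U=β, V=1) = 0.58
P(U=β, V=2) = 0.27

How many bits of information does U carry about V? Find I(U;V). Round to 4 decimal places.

Marginals: p(U) = (0.1500, 0.8500), p(V) = (0.7200, 0.2800).
I(U;V) = H(U) + H(V) − H(U,V).
H(U) = 0.6098, H(V) = 0.8555, H(U,V) = 1.4294.
I(U;V) = 0.6098 + 0.8555 − 1.4294 = 0.0359 bits.

0.0359 bits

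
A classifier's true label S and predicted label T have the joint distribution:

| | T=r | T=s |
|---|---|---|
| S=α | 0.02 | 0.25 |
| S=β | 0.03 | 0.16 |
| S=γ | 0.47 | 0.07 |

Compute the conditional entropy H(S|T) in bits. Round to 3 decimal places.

0.969 bits

Marginals: p(S) = (0.2700, 0.1900, 0.5400), p(T) = (0.5200, 0.4800).
H(S|T) = Σ p(T) · H(S|T=·).
  T=r: p=0.5200, H(S|T=r) = 0.5500
  T=s: p=0.4800, H(S|T=s) = 1.4235
Weighted sum = 0.969 bits.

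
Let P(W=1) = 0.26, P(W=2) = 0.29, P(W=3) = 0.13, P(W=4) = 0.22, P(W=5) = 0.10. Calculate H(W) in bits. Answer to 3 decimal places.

2.219 bits

H(W) = −Σ p·log₂ p.
  −(0.26)·log₂(0.26) = 0.5053
  −(0.29)·log₂(0.29) = 0.5179
  −(0.13)·log₂(0.13) = 0.3826
  −(0.22)·log₂(0.22) = 0.4806
  −(0.10)·log₂(0.10) = 0.3322
Sum: 0.5053 + 0.5179 + 0.3826 + 0.4806 + 0.3322 = 2.219 bits.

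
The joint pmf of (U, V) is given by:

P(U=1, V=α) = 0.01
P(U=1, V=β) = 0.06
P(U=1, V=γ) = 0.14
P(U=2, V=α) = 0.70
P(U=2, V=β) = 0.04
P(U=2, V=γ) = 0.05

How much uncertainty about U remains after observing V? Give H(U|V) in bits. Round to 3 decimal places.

0.331 bits

Marginals: p(U) = (0.2100, 0.7900), p(V) = (0.7100, 0.1000, 0.1900).
H(U|V) = Σ p(V) · H(U|V=·).
  V=α: p=0.7100, H(U|V=α) = 0.1068
  V=β: p=0.1000, H(U|V=β) = 0.9710
  V=γ: p=0.1900, H(U|V=γ) = 0.8315
Weighted sum = 0.331 bits.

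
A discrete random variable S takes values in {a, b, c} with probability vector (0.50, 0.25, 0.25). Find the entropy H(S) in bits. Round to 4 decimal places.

H(S) = −Σ p·log₂ p.
  −(0.50)·log₂(0.50) = 0.50000
  −(0.25)·log₂(0.25) = 0.50000
  −(0.25)·log₂(0.25) = 0.50000
Sum: 0.50000 + 0.50000 + 0.50000 = 1.5000 bits.

1.5000 bits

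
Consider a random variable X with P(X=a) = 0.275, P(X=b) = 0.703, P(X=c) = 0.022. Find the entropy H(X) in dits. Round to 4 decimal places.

0.2982 dits

H(X) = −Σ p·log₁₀ p.
  −(0.275)·log₁₀(0.275) = 0.15418
  −(0.703)·log₁₀(0.703) = 0.10759
  −(0.022)·log₁₀(0.022) = 0.03647
Sum: 0.15418 + 0.10759 + 0.03647 = 0.2982 dits.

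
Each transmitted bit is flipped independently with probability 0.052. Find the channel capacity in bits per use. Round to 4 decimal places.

0.7052 bits

Binary symmetric channel: C = 1 − h₂(ε) where h₂ is the binary entropy function.
h₂(0.052) = −0.052·log₂0.052 − 0.948·log₂0.948 = 0.2948.
C = 1 − 0.2948 = 0.7052 bits per channel use.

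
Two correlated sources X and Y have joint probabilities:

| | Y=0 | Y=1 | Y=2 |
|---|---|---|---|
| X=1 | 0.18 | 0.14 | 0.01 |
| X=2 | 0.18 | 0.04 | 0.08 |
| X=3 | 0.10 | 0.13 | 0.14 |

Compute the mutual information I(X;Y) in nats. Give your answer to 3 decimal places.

Marginals: p(X) = (0.3300, 0.3000, 0.3700), p(Y) = (0.4600, 0.3100, 0.2300).
I(X;Y) = Σ p(x,y)·ln[p(x,y)/(p(x)p(y))].
  (1,0): 0.18·ln(1.1858) = 0.0307
  (1,1): 0.14·ln(1.3685) = 0.0439
  (1,2): 0.01·ln(0.1318) = -0.0203
  (2,0): 0.18·ln(1.3043) = 0.0478
  (2,1): 0.04·ln(0.4301) = -0.0337
  (2,2): 0.08·ln(1.1594) = 0.0118
  (3,0): 0.10·ln(0.5875) = -0.0532
  (3,1): 0.13·ln(1.1334) = 0.0163
  (3,2): 0.14·ln(1.6451) = 0.0697
Sum = 0.113 nats.

0.113 nats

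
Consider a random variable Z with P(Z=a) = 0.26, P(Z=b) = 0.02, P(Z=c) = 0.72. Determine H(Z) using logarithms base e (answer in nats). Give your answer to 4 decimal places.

0.6650 nats

H(Z) = −Σ p·ln p.
  −(0.26)·ln(0.26) = 0.35024
  −(0.02)·ln(0.02) = 0.07824
  −(0.72)·ln(0.72) = 0.23652
Sum: 0.35024 + 0.07824 + 0.23652 = 0.6650 nats.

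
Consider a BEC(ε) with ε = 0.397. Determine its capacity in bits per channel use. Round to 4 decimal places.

0.6030 bits

Binary erasure channel: capacity C = 1 − ε.
C = 1 − 0.397 = 0.6030 bits per channel use.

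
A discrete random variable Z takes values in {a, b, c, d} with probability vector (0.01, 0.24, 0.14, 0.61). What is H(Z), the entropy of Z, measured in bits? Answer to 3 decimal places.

1.393 bits

H(Z) = −Σ p·log₂ p.
  −(0.01)·log₂(0.01) = 0.0664
  −(0.24)·log₂(0.24) = 0.4941
  −(0.14)·log₂(0.14) = 0.3971
  −(0.61)·log₂(0.61) = 0.4350
Sum: 0.0664 + 0.4941 + 0.3971 + 0.4350 = 1.393 bits.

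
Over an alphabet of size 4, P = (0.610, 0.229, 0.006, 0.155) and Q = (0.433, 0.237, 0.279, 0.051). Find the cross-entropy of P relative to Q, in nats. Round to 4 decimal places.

1.3092 nats

H(P,Q) = −Σ p·ln q.
  −0.610·ln(0.433) = 0.51058
  −0.229·ln(0.237) = 0.32969
  −0.006·ln(0.279) = 0.00766
  −0.155·ln(0.051) = 0.46127
H(P,Q) = 1.3092 nats.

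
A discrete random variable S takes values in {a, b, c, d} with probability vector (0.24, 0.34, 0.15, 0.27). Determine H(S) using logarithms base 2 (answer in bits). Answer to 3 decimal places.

1.944 bits

H(S) = −Σ p·log₂ p.
  −(0.24)·log₂(0.24) = 0.4941
  −(0.34)·log₂(0.34) = 0.5292
  −(0.15)·log₂(0.15) = 0.4105
  −(0.27)·log₂(0.27) = 0.5100
Sum: 0.4941 + 0.5292 + 0.4105 + 0.5100 = 1.944 bits.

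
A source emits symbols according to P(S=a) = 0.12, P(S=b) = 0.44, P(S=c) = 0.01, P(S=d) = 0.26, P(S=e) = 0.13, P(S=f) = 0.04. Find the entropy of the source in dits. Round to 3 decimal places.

H(S) = −Σ p·log₁₀ p.
  −(0.12)·log₁₀(0.12) = 0.1105
  −(0.44)·log₁₀(0.44) = 0.1569
  −(0.01)·log₁₀(0.01) = 0.0200
  −(0.26)·log₁₀(0.26) = 0.1521
  −(0.13)·log₁₀(0.13) = 0.1152
  −(0.04)·log₁₀(0.04) = 0.0559
Sum: 0.1105 + 0.1569 + 0.0200 + 0.1521 + 0.1152 + 0.0559 = 0.611 dits.

0.611 dits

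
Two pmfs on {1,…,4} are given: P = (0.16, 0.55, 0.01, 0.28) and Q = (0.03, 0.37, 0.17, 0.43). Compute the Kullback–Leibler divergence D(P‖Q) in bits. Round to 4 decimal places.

D(P‖Q) = Σ p·log₂(p/q).
  0.16·log₂(0.16/0.03) = 0.38641
  0.55·log₂(0.55/0.37) = 0.31455
  0.01·log₂(0.01/0.17) = -0.04087
  0.28·log₂(0.28/0.43) = -0.17329
D(P‖Q) = 0.4868 bits.

0.4868 bits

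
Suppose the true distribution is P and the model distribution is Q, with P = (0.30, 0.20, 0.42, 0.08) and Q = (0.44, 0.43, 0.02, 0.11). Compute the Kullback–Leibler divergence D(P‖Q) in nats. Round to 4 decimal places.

0.9852 nats

D(P‖Q) = Σ p·ln(p/q).
  0.30·ln(0.30/0.44) = -0.11490
  0.20·ln(0.20/0.43) = -0.15309
  0.42·ln(0.42/0.02) = 1.27870
  0.08·ln(0.08/0.11) = -0.02548
D(P‖Q) = 0.9852 nats.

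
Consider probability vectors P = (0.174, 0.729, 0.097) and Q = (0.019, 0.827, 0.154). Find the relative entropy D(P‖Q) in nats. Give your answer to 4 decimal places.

D(P‖Q) = Σ p·ln(p/q).
  0.174·ln(0.174/0.019) = 0.38534
  0.729·ln(0.729/0.827) = -0.09195
  0.097·ln(0.097/0.154) = -0.04484
D(P‖Q) = 0.2486 nats.

0.2486 nats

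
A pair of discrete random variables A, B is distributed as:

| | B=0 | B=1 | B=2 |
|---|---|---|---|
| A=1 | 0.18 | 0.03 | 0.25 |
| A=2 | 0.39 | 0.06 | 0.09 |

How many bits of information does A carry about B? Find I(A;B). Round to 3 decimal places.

0.116 bits

Marginals: p(A) = (0.4600, 0.5400), p(B) = (0.5700, 0.0900, 0.3400).
I(A;B) = Σ p(x,y)·log₂[p(x,y)/(p(x)p(y))].
  (1,0): 0.18·log₂(0.6865) = -0.0977
  (1,1): 0.03·log₂(0.7246) = -0.0139
  (1,2): 0.25·log₂(1.5985) = 0.1692
  (2,0): 0.39·log₂(1.2671) = 0.1332
  (2,1): 0.06·log₂(1.2346) = 0.0182
  (2,2): 0.09·log₂(0.4902) = -0.0926
Sum = 0.116 bits.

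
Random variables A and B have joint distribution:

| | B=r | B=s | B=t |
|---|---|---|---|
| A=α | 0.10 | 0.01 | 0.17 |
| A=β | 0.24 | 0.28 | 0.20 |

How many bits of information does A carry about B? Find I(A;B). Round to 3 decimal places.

Marginals: p(A) = (0.2800, 0.7200), p(B) = (0.3400, 0.2900, 0.3700).
I(A;B) = Σ p(x,y)·log₂[p(x,y)/(p(x)p(y))].
  (α,r): 0.10·log₂(1.0504) = 0.0071
  (α,s): 0.01·log₂(0.1232) = -0.0302
  (α,t): 0.17·log₂(1.6409) = 0.1215
  (β,r): 0.24·log₂(0.9804) = -0.0069
  (β,s): 0.28·log₂(1.3410) = 0.1185
  (β,t): 0.20·log₂(0.7508) = -0.0827
Sum = 0.127 bits.

0.127 bits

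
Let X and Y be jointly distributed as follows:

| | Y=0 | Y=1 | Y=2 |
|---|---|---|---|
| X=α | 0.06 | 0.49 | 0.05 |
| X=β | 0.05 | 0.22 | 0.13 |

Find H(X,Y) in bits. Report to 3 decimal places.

2.043 bits

H(X,Y) = −Σ p(x,y)·log₂ p(x,y) over all 6 cells.
  cell (α,0): −0.06·log₂0.06 = 0.2435
  cell (α,1): −0.49·log₂0.49 = 0.5043
  cell (α,2): −0.05·log₂0.05 = 0.2161
  cell (β,0): −0.05·log₂0.05 = 0.2161
  cell (β,1): −0.22·log₂0.22 = 0.4806
  cell (β,2): −0.13·log₂0.13 = 0.3826
Sum = 2.043 bits.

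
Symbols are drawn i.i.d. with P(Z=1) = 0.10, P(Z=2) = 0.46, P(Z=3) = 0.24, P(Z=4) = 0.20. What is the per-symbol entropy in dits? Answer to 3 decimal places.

H(Z) = −Σ p·log₁₀ p.
  −(0.10)·log₁₀(0.10) = 0.1000
  −(0.46)·log₁₀(0.46) = 0.1551
  −(0.24)·log₁₀(0.24) = 0.1487
  −(0.20)·log₁₀(0.20) = 0.1398
Sum: 0.1000 + 0.1551 + 0.1487 + 0.1398 = 0.544 dits.

0.544 dits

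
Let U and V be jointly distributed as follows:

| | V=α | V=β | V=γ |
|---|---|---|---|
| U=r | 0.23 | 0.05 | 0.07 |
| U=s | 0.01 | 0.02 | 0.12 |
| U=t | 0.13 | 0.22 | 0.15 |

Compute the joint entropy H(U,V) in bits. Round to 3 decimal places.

2.792 bits

H(U,V) = −Σ p(x,y)·log₂ p(x,y) over all 9 cells.
  cell (r,α): −0.23·log₂0.23 = 0.4877
  cell (r,β): −0.05·log₂0.05 = 0.2161
  cell (r,γ): −0.07·log₂0.07 = 0.2686
  cell (s,α): −0.01·log₂0.01 = 0.0664
  cell (s,β): −0.02·log₂0.02 = 0.1129
  cell (s,γ): −0.12·log₂0.12 = 0.3671
  cell (t,α): −0.13·log₂0.13 = 0.3826
  cell (t,β): −0.22·log₂0.22 = 0.4806
  cell (t,γ): −0.15·log₂0.15 = 0.4105
Sum = 2.792 bits.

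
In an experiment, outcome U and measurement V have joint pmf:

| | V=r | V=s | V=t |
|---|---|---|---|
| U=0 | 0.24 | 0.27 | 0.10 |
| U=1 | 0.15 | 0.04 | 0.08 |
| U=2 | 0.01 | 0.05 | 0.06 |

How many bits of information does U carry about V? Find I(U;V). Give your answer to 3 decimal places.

Marginals: p(U) = (0.6100, 0.2700, 0.1200), p(V) = (0.4000, 0.3600, 0.2400).
I(U;V) = Σ p(x,y)·log₂[p(x,y)/(p(x)p(y))].
  (0,r): 0.24·log₂(0.9836) = -0.0057
  (0,s): 0.27·log₂(1.2295) = 0.0805
  (0,t): 0.10·log₂(0.6831) = -0.0550
  (1,r): 0.15·log₂(1.3889) = 0.0711
  (1,s): 0.04·log₂(0.4115) = -0.0512
  (1,t): 0.08·log₂(1.2346) = 0.0243
  (2,r): 0.01·log₂(0.2083) = -0.0226
  (2,s): 0.05·log₂(1.1574) = 0.0105
  (2,t): 0.06·log₂(2.0833) = 0.0635
Sum = 0.115 bits.

0.115 bits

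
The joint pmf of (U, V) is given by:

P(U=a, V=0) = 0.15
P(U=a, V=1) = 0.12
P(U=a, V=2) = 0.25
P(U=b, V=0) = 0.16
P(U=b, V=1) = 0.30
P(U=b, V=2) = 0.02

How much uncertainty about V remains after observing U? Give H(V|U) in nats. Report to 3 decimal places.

0.926 nats

Chain rule: H(V|U) = H(U,V) − H(U).
Marginals: p(U) = (0.5200, 0.4800), p(V) = (0.3100, 0.4200, 0.2700).
H(U,V) = 1.6182 nats; H(U) = 0.6923 nats.
H(V|U) = 1.6182 − 0.6923 = 0.926 nats.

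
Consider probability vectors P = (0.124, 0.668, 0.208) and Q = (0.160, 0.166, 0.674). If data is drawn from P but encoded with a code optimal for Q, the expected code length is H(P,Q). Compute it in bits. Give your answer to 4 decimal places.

H(P,Q) = −Σ p·log₂ q.
  −0.124·log₂(0.160) = 0.32784
  −0.668·log₂(0.166) = 1.73062
  −0.208·log₂(0.674) = 0.11839
H(P,Q) = 2.1768 bits.

2.1768 bits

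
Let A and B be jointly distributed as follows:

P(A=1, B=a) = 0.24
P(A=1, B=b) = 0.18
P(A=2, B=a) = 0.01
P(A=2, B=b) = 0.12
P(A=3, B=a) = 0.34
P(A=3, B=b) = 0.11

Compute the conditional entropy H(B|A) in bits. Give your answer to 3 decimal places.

0.826 bits

Chain rule: H(B|A) = H(A,B) − H(A).
Marginals: p(A) = (0.4200, 0.1300, 0.4500), p(B) = (0.5900, 0.4100).
H(A,B) = 2.2524 bits; H(A) = 1.4267 bits.
H(B|A) = 2.2524 − 1.4267 = 0.826 bits.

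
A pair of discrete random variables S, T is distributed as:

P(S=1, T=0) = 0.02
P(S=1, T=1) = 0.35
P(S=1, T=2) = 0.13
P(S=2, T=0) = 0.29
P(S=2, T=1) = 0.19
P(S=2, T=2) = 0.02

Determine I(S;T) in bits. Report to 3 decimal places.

0.303 bits

Marginals: p(S) = (0.5000, 0.5000), p(T) = (0.3100, 0.5400, 0.1500).
I(S;T) = Σ p(x,y)·log₂[p(x,y)/(p(x)p(y))].
  (1,0): 0.02·log₂(0.1290) = -0.0591
  (1,1): 0.35·log₂(1.2963) = 0.1310
  (1,2): 0.13·log₂(1.7333) = 0.1032
  (2,0): 0.29·log₂(1.8710) = 0.2621
  (2,1): 0.19·log₂(0.7037) = -0.0963
  (2,2): 0.02·log₂(0.2667) = -0.0381
Sum = 0.303 bits.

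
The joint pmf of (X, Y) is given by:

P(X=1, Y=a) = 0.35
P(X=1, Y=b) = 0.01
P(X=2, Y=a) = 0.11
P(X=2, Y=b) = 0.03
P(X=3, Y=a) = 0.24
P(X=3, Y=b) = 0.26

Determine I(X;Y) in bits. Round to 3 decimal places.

0.211 bits

Marginals: p(X) = (0.3600, 0.1400, 0.5000), p(Y) = (0.7000, 0.3000).
I(X;Y) = H(X) + H(Y) − H(X,Y).
H(X) = 1.4277, H(Y) = 0.8813, H(X,Y) = 2.0980.
I(X;Y) = 1.4277 + 0.8813 − 2.0980 = 0.211 bits.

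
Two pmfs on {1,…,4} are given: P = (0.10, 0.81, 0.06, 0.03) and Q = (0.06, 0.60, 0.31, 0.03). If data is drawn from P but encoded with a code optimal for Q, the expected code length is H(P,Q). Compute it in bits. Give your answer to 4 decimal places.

H(P,Q) = −Σ p·log₂ q.
  −0.10·log₂(0.06) = 0.40589
  −0.81·log₂(0.60) = 0.59694
  −0.06·log₂(0.31) = 0.10138
  −0.03·log₂(0.03) = 0.15177
H(P,Q) = 1.2560 bits.

1.2560 bits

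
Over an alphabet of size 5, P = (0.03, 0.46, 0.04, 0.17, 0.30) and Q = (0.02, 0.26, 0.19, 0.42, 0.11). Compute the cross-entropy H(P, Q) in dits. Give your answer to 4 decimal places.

H(P,Q) = −Σ p·log₁₀ q.
  −0.03·log₁₀(0.02) = 0.05097
  −0.46·log₁₀(0.26) = 0.26911
  −0.04·log₁₀(0.19) = 0.02885
  −0.17·log₁₀(0.42) = 0.06405
  −0.30·log₁₀(0.11) = 0.28758
H(P,Q) = 0.7006 dits.

0.7006 dits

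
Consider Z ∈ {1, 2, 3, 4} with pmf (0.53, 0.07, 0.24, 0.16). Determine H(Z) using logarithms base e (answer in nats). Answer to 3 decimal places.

H(Z) = −Σ p·ln p.
  −(0.53)·ln(0.53) = 0.3365
  −(0.07)·ln(0.07) = 0.1861
  −(0.24)·ln(0.24) = 0.3425
  −(0.16)·ln(0.16) = 0.2932
Sum: 0.3365 + 0.1861 + 0.3425 + 0.2932 = 1.158 nats.

1.158 nats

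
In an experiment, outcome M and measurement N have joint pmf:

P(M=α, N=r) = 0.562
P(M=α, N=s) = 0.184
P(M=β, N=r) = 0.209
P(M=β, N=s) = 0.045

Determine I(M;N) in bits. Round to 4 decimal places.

Marginals: p(M) = (0.7460, 0.2540), p(N) = (0.7710, 0.2290).
I(M;N) = Σ p(x,y)·log₂[p(x,y)/(p(x)p(y))].
  (α,r): 0.562·log₂(0.9771) = -0.01878
  (α,s): 0.184·log₂(1.0771) = 0.01971
  (β,r): 0.209·log₂(1.0672) = 0.01962
  (β,s): 0.045·log₂(0.7736) = -0.01666
Sum = 0.0039 bits.

0.0039 bits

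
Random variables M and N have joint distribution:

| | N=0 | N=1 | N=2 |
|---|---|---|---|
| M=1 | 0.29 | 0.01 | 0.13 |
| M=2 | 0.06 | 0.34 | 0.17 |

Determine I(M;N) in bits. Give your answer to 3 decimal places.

Marginals: p(M) = (0.4300, 0.5700), p(N) = (0.3500, 0.3500, 0.3000).
I(M;N) = H(M) + H(N) − H(M,N).
H(M) = 0.9858, H(N) = 1.5813, H(M,N) = 2.1743.
I(M;N) = 0.9858 + 1.5813 − 2.1743 = 0.393 bits.

0.393 bits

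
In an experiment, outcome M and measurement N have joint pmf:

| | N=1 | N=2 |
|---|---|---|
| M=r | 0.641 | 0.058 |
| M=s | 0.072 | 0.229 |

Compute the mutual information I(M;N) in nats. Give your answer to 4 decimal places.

0.2339 nats

Marginals: p(M) = (0.6990, 0.3010), p(N) = (0.7130, 0.2870).
I(M;N) = Σ p(x,y)·ln[p(x,y)/(p(x)p(y))].
  (r,1): 0.641·ln(1.2861) = 0.16131
  (r,2): 0.058·ln(0.2891) = -0.07197
  (s,1): 0.072·ln(0.3355) = -0.07864
  (s,2): 0.229·ln(2.6509) = 0.22325
Sum = 0.2339 nats.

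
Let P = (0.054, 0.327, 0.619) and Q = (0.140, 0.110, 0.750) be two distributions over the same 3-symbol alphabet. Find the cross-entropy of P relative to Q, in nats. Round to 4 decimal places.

1.0060 nats

H(P,Q) = −Σ p·ln q.
  −0.054·ln(0.140) = 0.10617
  −0.327·ln(0.110) = 0.72178
  −0.619·ln(0.750) = 0.17808
H(P,Q) = 1.0060 nats.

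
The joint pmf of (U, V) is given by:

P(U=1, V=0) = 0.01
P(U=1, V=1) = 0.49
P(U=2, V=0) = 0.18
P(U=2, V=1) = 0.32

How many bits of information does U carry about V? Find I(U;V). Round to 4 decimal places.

0.1594 bits

Marginals: p(U) = (0.5000, 0.5000), p(V) = (0.1900, 0.8100).
I(U;V) = Σ p(x,y)·log₂[p(x,y)/(p(x)p(y))].
  (1,0): 0.01·log₂(0.1053) = -0.03248
  (1,1): 0.49·log₂(1.2099) = 0.13468
  (2,0): 0.18·log₂(1.8947) = 0.16596
  (2,1): 0.32·log₂(0.7901) = -0.10875
Sum = 0.1594 bits.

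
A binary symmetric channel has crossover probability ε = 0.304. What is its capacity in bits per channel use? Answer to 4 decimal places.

0.1139 bits

Binary symmetric channel: C = 1 − h₂(ε) where h₂ is the binary entropy function.
h₂(0.304) = −0.304·log₂0.304 − 0.696·log₂0.696 = 0.8861.
C = 1 − 0.8861 = 0.1139 bits per channel use.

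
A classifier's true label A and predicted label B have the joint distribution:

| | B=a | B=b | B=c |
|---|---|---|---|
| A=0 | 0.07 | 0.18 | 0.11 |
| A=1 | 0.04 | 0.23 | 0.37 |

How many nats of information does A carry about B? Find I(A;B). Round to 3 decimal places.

0.042 nats

Marginals: p(A) = (0.3600, 0.6400), p(B) = (0.1100, 0.4100, 0.4800).
I(A;B) = H(A) + H(B) − H(A,B).
H(A) = 0.6534, H(B) = 0.9607, H(A,B) = 1.5723.
I(A;B) = 0.6534 + 0.9607 − 1.5723 = 0.042 nats.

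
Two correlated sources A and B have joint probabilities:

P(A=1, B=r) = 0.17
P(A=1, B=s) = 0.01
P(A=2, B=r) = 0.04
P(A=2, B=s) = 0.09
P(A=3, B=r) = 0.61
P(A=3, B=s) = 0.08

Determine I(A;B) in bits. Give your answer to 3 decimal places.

0.151 bits

Marginals: p(A) = (0.1800, 0.1300, 0.6900), p(B) = (0.8200, 0.1800).
I(A;B) = Σ p(x,y)·log₂[p(x,y)/(p(x)p(y))].
  (1,r): 0.17·log₂(1.1518) = 0.0347
  (1,s): 0.01·log₂(0.3086) = -0.0170
  (2,r): 0.04·log₂(0.3752) = -0.0566
  (2,s): 0.09·log₂(3.8462) = 0.1749
  (3,r): 0.61·log₂(1.0781) = 0.0662
  (3,s): 0.08·log₂(0.6441) = -0.0508
Sum = 0.151 bits.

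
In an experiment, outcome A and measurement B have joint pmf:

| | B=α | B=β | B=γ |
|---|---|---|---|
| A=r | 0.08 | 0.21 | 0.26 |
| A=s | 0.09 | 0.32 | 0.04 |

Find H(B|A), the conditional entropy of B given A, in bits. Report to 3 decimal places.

Chain rule: H(B|A) = H(A,B) − H(A).
Marginals: p(A) = (0.5500, 0.4500), p(B) = (0.1700, 0.5300, 0.3000).
H(A,B) = 2.2941 bits; H(A) = 0.9928 bits.
H(B|A) = 2.2941 − 0.9928 = 1.301 bits.

1.301 bits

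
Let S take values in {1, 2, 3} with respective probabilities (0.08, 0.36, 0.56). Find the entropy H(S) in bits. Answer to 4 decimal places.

1.2906 bits

H(S) = −Σ p·log₂ p.
  −(0.08)·log₂(0.08) = 0.29151
  −(0.36)·log₂(0.36) = 0.53062
  −(0.56)·log₂(0.56) = 0.46844
Sum: 0.29151 + 0.53062 + 0.46844 = 1.2906 bits.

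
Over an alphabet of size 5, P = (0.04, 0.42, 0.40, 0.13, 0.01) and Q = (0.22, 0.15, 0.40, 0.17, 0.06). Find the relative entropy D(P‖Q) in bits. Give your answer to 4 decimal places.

0.4493 bits

D(P‖Q) = Σ p·log₂(p/q).
  0.04·log₂(0.04/0.22) = -0.09838
  0.42·log₂(0.42/0.15) = 0.62388
  0.40·log₂(0.40/0.40) = 0.00000
  0.13·log₂(0.13/0.17) = -0.05031
  0.01·log₂(0.01/0.06) = -0.02585
D(P‖Q) = 0.4493 bits.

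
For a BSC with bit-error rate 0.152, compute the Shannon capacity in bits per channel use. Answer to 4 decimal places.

0.3852 bits

Binary symmetric channel: C = 1 − h₂(ε) where h₂ is the binary entropy function.
h₂(0.152) = −0.152·log₂0.152 − 0.848·log₂0.848 = 0.6148.
C = 1 − 0.6148 = 0.3852 bits per channel use.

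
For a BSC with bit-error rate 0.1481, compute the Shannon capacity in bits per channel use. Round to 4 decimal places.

Binary symmetric channel: C = 1 − h₂(ε) where h₂ is the binary entropy function.
h₂(0.1481) = −0.1481·log₂0.1481 − 0.8519·log₂0.8519 = 0.6051.
C = 1 − 0.6051 = 0.3949 bits per channel use.

0.3949 bits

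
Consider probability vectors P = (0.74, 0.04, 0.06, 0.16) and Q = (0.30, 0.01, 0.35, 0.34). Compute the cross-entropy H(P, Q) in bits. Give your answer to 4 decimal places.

H(P,Q) = −Σ p·log₂ q.
  −0.74·log₂(0.30) = 1.28535
  −0.04·log₂(0.01) = 0.26575
  −0.06·log₂(0.35) = 0.09087
  −0.16·log₂(0.34) = 0.24902
H(P,Q) = 1.8910 bits.

1.8910 bits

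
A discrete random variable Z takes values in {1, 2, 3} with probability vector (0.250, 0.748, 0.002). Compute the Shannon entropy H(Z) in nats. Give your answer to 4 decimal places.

H(Z) = −Σ p·ln p.
  −(0.250)·ln(0.250) = 0.34657
  −(0.748)·ln(0.748) = 0.21718
  −(0.002)·ln(0.002) = 0.01243
Sum: 0.34657 + 0.21718 + 0.01243 = 0.5762 nats.

0.5762 nats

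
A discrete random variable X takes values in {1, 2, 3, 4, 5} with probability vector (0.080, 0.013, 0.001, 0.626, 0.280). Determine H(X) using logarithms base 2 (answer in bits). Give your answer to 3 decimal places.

H(X) = −Σ p·log₂ p.
  −(0.080)·log₂(0.080) = 0.2915
  −(0.013)·log₂(0.013) = 0.0814
  −(0.001)·log₂(0.001) = 0.0100
  −(0.626)·log₂(0.626) = 0.4230
  −(0.280)·log₂(0.280) = 0.5142
Sum: 0.2915 + 0.0814 + 0.0100 + 0.4230 + 0.5142 = 1.320 bits.

1.320 bits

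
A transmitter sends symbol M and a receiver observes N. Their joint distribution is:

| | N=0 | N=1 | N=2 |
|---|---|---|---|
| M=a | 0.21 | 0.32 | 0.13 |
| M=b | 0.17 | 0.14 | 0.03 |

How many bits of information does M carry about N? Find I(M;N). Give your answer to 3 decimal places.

0.029 bits

Marginals: p(M) = (0.6600, 0.3400), p(N) = (0.3800, 0.4600, 0.1600).
I(M;N) = Σ p(x,y)·log₂[p(x,y)/(p(x)p(y))].
  (a,0): 0.21·log₂(0.8373) = -0.0538
  (a,1): 0.32·log₂(1.0540) = 0.0243
  (a,2): 0.13·log₂(1.2311) = 0.0390
  (b,0): 0.17·log₂(1.3158) = 0.0673
  (b,1): 0.14·log₂(0.8951) = -0.0224
  (b,2): 0.03·log₂(0.5515) = -0.0258
Sum = 0.029 bits.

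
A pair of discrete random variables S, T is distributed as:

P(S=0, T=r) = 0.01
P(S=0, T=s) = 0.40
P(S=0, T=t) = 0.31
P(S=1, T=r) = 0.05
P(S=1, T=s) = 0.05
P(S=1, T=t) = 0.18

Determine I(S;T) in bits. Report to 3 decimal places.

0.125 bits

Marginals: p(S) = (0.7200, 0.2800), p(T) = (0.0600, 0.4500, 0.4900).
I(S;T) = Σ p(x,y)·log₂[p(x,y)/(p(x)p(y))].
  (0,r): 0.01·log₂(0.2315) = -0.0211
  (0,s): 0.40·log₂(1.2346) = 0.1216
  (0,t): 0.31·log₂(0.8787) = -0.0578
  (1,r): 0.05·log₂(2.9762) = 0.0787
  (1,s): 0.05·log₂(0.3968) = -0.0667
  (1,t): 0.18·log₂(1.3120) = 0.0705
Sum = 0.125 bits.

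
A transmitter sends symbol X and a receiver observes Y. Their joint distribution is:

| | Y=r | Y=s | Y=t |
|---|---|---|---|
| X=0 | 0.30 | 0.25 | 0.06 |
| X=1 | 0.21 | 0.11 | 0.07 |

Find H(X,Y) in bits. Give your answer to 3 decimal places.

2.356 bits

H(X,Y) = −Σ p(x,y)·log₂ p(x,y) over all 6 cells.
  cell (0,r): −0.30·log₂0.30 = 0.5211
  cell (0,s): −0.25·log₂0.25 = 0.5000
  cell (0,t): −0.06·log₂0.06 = 0.2435
  cell (1,r): −0.21·log₂0.21 = 0.4728
  cell (1,s): −0.11·log₂0.11 = 0.3503
  cell (1,t): −0.07·log₂0.07 = 0.2686
Sum = 2.356 bits.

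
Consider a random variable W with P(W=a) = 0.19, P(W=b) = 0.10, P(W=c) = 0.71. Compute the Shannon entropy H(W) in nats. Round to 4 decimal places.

H(W) = −Σ p·ln p.
  −(0.19)·ln(0.19) = 0.31554
  −(0.10)·ln(0.10) = 0.23026
  −(0.71)·ln(0.71) = 0.24317
Sum: 0.31554 + 0.23026 + 0.24317 = 0.7890 nats.

0.7890 nats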